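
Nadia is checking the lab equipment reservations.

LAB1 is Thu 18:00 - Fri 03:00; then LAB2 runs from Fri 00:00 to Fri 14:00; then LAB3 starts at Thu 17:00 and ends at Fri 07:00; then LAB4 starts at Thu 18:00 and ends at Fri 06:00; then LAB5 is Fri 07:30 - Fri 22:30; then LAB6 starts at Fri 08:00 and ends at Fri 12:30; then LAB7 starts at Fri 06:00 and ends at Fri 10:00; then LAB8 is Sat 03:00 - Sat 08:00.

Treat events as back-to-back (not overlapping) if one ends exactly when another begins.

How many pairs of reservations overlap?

13

Sorted by start: LAB3, LAB1, LAB4, LAB2, LAB7, LAB5, LAB6, LAB8.
LAB1 starts before LAB3 ends → LAB3 and LAB1 overlap.
LAB4 starts before LAB3 ends → LAB3 and LAB4 overlap.
LAB2 starts before LAB3 ends → LAB3 and LAB2 overlap.
LAB7 starts before LAB3 ends → LAB3 and LAB7 overlap.
LAB5 starts after LAB3 ends, so nothing later overlaps LAB3 either.
LAB4 starts before LAB1 ends → LAB1 and LAB4 overlap.
LAB2 starts before LAB1 ends → LAB1 and LAB2 overlap.
LAB7 starts after LAB1 ends, so nothing later overlaps LAB1 either.
LAB2 starts before LAB4 ends → LAB4 and LAB2 overlap.
LAB7 starts exactly when LAB4 ends (back-to-back, no overlap), so nothing later overlaps LAB4 either.
LAB7 starts before LAB2 ends → LAB2 and LAB7 overlap.
LAB5 starts before LAB2 ends → LAB2 and LAB5 overlap.
LAB6 starts before LAB2 ends → LAB2 and LAB6 overlap.
LAB8 starts after LAB2 ends.
LAB5 starts before LAB7 ends → LAB7 and LAB5 overlap.
LAB6 starts before LAB7 ends → LAB7 and LAB6 overlap.
LAB8 starts after LAB7 ends.
LAB6 starts before LAB5 ends → LAB5 and LAB6 overlap.
LAB8 starts after LAB5 ends.
LAB8 starts after LAB6 ends.
Overlapping pairs: LAB1 & LAB2, LAB1 & LAB3, LAB1 & LAB4, LAB2 & LAB3, LAB2 & LAB4, LAB2 & LAB5, LAB2 & LAB6, LAB2 & LAB7, LAB3 & LAB4, LAB3 & LAB7, LAB5 & LAB6, LAB5 & LAB7, LAB6 & LAB7 — 13 in total.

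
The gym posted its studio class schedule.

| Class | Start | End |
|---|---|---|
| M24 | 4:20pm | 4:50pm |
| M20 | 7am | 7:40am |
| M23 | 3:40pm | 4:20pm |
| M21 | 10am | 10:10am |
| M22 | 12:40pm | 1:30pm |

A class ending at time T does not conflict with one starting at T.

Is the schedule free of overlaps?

Sorted by start: M20, M21, M22, M23, M24.
M21 starts after M20 ends — done with M20.
M22 starts after M21 ends — done with M21.
M23 starts after M22 ends — done with M22.
M24 starts exactly when M23 ends (back-to-back, no overlap).
Every pair is clear; the schedule has no overlaps.

Yes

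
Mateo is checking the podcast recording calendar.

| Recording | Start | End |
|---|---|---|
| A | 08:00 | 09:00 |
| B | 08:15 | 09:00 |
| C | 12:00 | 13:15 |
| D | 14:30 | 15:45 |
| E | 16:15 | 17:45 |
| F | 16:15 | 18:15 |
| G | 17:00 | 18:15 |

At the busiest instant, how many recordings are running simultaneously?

Sweep the timeline, counting +1 at each start and −1 at each end (ends before starts at a tie):
08:00 start A → 1
08:15 start B → 2
09:00 end A → 1
09:00 end B → 0
12:00 start C → 1
13:15 end C → 0
14:30 start D → 1
15:45 end D → 0
16:15 start E → 1
16:15 start F → 2
17:00 start G → 3
17:45 end E → 2
18:15 end F → 1
18:15 end G → 0
Peak is 3, at 17:00 (E, F, G).

3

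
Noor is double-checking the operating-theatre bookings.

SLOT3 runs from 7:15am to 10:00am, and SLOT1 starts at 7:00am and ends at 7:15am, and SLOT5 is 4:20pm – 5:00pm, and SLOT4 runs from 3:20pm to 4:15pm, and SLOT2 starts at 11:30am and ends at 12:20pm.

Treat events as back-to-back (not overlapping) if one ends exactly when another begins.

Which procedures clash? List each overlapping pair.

no conflicts

Sorted by start: SLOT1, SLOT3, SLOT2, SLOT4, SLOT5.
SLOT3 starts exactly when SLOT1 ends (back-to-back, no overlap), so nothing later overlaps SLOT1 either.
SLOT2 starts after SLOT3 ends, so nothing later overlaps SLOT3 either.
SLOT4 starts after SLOT2 ends, so nothing later overlaps SLOT2 either.
SLOT5 starts after SLOT4 ends.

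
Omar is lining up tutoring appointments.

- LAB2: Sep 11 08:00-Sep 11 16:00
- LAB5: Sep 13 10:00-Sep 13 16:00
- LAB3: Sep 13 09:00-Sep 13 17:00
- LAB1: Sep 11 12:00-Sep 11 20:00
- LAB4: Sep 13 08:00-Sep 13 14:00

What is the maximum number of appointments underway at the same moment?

Sort all start/end points and keep a running count:
Sep 11 08:00 start LAB2 → 1
Sep 11 12:00 start LAB1 → 2
Sep 11 16:00 end LAB2 → 1
Sep 11 20:00 end LAB1 → 0
Sep 13 08:00 start LAB4 → 1
Sep 13 09:00 start LAB3 → 2
Sep 13 10:00 start LAB5 → 3
Sep 13 14:00 end LAB4 → 2
Sep 13 16:00 end LAB5 → 1
Sep 13 17:00 end LAB3 → 0
Peak is 3, at Sep 13 10:00 (LAB3, LAB4, LAB5).

3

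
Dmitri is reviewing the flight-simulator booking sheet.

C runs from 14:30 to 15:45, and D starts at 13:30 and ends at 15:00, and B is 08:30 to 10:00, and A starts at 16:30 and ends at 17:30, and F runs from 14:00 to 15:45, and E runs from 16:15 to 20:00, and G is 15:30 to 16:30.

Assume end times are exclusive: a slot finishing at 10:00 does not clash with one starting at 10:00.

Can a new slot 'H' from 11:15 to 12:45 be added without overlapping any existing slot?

B: ends 10:00 at or before H starts 11:15 → clear.
D: starts 13:30 at or after H ends 12:45 → clear.
F: starts 14:00 at or after H ends 12:45 → clear.
C: starts 14:30 at or after H ends 12:45 → clear.
G: starts 15:30 at or after H ends 12:45 → clear.
E: starts 16:15 at or after H ends 12:45 → clear.
A: starts 16:30 at or after H ends 12:45 → clear.

Yes — the slot is free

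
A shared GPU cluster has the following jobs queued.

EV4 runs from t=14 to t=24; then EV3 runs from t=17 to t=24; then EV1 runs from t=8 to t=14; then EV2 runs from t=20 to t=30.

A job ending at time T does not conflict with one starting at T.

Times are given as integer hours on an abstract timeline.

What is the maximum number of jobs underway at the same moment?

3

Walk through starts and ends in time order (an end at T is processed before a start at T):
t=8 start EV1 → 1
t=14 end EV1 → 0
t=14 start EV4 → 1
t=17 start EV3 → 2
t=20 start EV2 → 3
t=24 end EV3 → 2
t=24 end EV4 → 1
t=30 end EV2 → 0
Peak is 3, at t=20 (EV2, EV3, EV4).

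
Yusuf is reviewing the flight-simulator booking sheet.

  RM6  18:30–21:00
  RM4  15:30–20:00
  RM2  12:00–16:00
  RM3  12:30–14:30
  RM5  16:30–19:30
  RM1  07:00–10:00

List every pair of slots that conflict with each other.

RM2 & RM3, RM2 & RM4, RM4 & RM5, RM4 & RM6, RM5 & RM6

Sorted by start: RM1, RM2, RM3, RM4, RM5, RM6.
RM2 starts after RM1 ends, so nothing later overlaps RM1 either.
RM3 starts before RM2 ends → RM2 and RM3 overlap.
RM4 starts before RM2 ends → RM2 and RM4 overlap.
RM5 starts after RM2 ends, so nothing later overlaps RM2 either.
RM4 starts after RM3 ends, so nothing later overlaps RM3 either.
RM5 starts before RM4 ends → RM4 and RM5 overlap.
RM6 starts before RM4 ends → RM4 and RM6 overlap.
RM6 starts before RM5 ends → RM5 and RM6 overlap.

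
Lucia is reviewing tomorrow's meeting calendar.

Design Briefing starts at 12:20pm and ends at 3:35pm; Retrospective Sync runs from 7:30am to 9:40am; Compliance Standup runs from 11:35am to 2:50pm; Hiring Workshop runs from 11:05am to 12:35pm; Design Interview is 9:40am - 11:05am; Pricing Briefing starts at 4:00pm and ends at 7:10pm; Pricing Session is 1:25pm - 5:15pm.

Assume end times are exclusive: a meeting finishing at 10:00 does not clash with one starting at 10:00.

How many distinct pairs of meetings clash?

Two intervals overlap when each starts before the other ends.
Sorted by start: Retrospective Sync, Design Interview, Hiring Workshop, Compliance Standup, Design Briefing, Pricing Session, Pricing Briefing.
Design Interview starts exactly when Retrospective Sync ends (back-to-back, no overlap); Retrospective Sync is clear from here.
Hiring Workshop starts exactly when Design Interview ends (back-to-back, no overlap); Design Interview is clear from here.
Compliance Standup starts before Hiring Workshop ends → Hiring Workshop and Compliance Standup overlap.
Design Briefing starts before Hiring Workshop ends → Hiring Workshop and Design Briefing overlap.
Pricing Session starts after Hiring Workshop ends; Hiring Workshop is clear from here.
Design Briefing starts before Compliance Standup ends → Compliance Standup and Design Briefing overlap.
Pricing Session starts before Compliance Standup ends → Compliance Standup and Pricing Session overlap.
Pricing Briefing starts after Compliance Standup ends.
Pricing Session starts before Design Briefing ends → Design Briefing and Pricing Session overlap.
Pricing Briefing starts after Design Briefing ends.
Pricing Briefing starts before Pricing Session ends → Pricing Session and Pricing Briefing overlap.
Overlapping pairs: Compliance Standup & Design Briefing, Compliance Standup & Hiring Workshop, Compliance Standup & Pricing Session, Design Briefing & Hiring Workshop, Design Briefing & Pricing Session, Pricing Briefing & Pricing Session — 6 in total.

6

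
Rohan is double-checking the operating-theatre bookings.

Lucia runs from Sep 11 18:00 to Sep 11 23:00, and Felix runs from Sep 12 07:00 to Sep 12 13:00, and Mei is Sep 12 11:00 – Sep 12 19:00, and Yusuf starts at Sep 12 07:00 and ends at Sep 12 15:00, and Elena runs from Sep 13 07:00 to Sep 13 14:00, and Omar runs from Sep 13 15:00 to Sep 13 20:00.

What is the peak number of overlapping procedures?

3

Sweep the timeline, counting +1 at each start and −1 at each end (ends before starts at a tie):
Sep 11 18:00 start Lucia → 1
Sep 11 23:00 end Lucia → 0
Sep 12 07:00 start Felix → 1
Sep 12 07:00 start Yusuf → 2
Sep 12 11:00 start Mei → 3
Sep 12 13:00 end Felix → 2
Sep 12 15:00 end Yusuf → 1
Sep 12 19:00 end Mei → 0
Sep 13 07:00 start Elena → 1
Sep 13 14:00 end Elena → 0
Sep 13 15:00 start Omar → 1
Sep 13 20:00 end Omar → 0
Peak is 3, at Sep 12 11:00 (Felix, Mei, Yusuf).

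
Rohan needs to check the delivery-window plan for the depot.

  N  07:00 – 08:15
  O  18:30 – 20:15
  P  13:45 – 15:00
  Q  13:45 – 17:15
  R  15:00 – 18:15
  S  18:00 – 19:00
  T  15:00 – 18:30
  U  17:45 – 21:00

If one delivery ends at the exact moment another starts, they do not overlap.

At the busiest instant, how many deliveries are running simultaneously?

Sweep the timeline, counting +1 at each start and −1 at each end (ends before starts at a tie):
07:00 start N → 1
08:15 end N → 0
13:45 start P → 1
13:45 start Q → 2
15:00 end P → 1
15:00 start R → 2
15:00 start T → 3
17:15 end Q → 2
17:45 start U → 3
18:00 start S → 4
18:15 end R → 3
18:30 end T → 2
18:30 start O → 3
19:00 end S → 2
20:15 end O → 1
21:00 end U → 0
Peak is 4, at 18:00 (R, S, T, U).

4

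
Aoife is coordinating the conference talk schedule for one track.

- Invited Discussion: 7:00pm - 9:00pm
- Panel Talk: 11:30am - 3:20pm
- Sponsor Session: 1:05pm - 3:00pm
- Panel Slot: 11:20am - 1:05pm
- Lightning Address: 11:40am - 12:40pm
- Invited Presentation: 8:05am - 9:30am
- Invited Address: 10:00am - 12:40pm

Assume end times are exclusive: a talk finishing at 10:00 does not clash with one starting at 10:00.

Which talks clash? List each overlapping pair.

Invited Address & Lightning Address, Invited Address & Panel Slot, Invited Address & Panel Talk, Lightning Address & Panel Slot, Lightning Address & Panel Talk, Panel Slot & Panel Talk, Panel Talk & Sponsor Session

Sorted by start: Invited Presentation, Invited Address, Panel Slot, Panel Talk, Lightning Address, Sponsor Session, Invited Discussion.
Invited Address starts after Invited Presentation ends, so nothing later overlaps Invited Presentation either.
Panel Slot starts before Invited Address ends → Invited Address and Panel Slot overlap.
Panel Talk starts before Invited Address ends → Invited Address and Panel Talk overlap.
Lightning Address starts before Invited Address ends → Invited Address and Lightning Address overlap.
Sponsor Session starts after Invited Address ends, so nothing later overlaps Invited Address either.
Panel Talk starts before Panel Slot ends → Panel Slot and Panel Talk overlap.
Lightning Address starts before Panel Slot ends → Panel Slot and Lightning Address overlap.
Sponsor Session starts exactly when Panel Slot ends (back-to-back, no overlap), so nothing later overlaps Panel Slot either.
Lightning Address starts before Panel Talk ends → Panel Talk and Lightning Address overlap.
Sponsor Session starts before Panel Talk ends → Panel Talk and Sponsor Session overlap.
Invited Discussion starts after Panel Talk ends.
Sponsor Session starts after Lightning Address ends, so nothing later overlaps Lightning Address either.
Invited Discussion starts after Sponsor Session ends.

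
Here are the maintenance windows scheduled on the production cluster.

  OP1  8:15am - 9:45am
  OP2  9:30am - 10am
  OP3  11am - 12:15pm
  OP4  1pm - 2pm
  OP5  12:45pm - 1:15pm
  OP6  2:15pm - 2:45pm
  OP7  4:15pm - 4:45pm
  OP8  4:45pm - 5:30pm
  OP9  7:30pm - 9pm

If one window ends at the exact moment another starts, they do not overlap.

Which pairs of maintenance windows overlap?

OP1 & OP2, OP4 & OP5

Sorted by start: OP1, OP2, OP3, OP5, OP4, OP6, OP7, OP8, OP9.
OP2 starts before OP1 ends → OP1 and OP2 overlap.
OP3 starts after OP1 ends, so OP1 has no further overlaps.
OP3 starts after OP2 ends, so OP2 has no further overlaps.
OP5 starts after OP3 ends, so OP3 has no further overlaps.
OP4 starts before OP5 ends → OP5 and OP4 overlap.
OP6 starts after OP5 ends, so OP5 has no further overlaps.
OP6 starts after OP4 ends, so OP4 has no further overlaps.
OP7 starts after OP6 ends, so OP6 has no further overlaps.
OP8 starts exactly when OP7 ends (back-to-back, no overlap), so OP7 has no further overlaps.
OP9 starts after OP8 ends.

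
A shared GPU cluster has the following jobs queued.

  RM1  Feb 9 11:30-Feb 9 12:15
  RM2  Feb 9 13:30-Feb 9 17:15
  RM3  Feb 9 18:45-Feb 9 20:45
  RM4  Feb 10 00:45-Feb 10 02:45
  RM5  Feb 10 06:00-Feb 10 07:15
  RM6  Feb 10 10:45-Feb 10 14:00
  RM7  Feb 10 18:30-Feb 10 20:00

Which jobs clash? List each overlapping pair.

Sorted by start: RM1, RM2, RM3, RM4, RM5, RM6, RM7.
RM2 starts after RM1 ends, so nothing later overlaps RM1 either.
RM3 starts after RM2 ends, so nothing later overlaps RM2 either.
RM4 starts after RM3 ends, so nothing later overlaps RM3 either.
RM5 starts after RM4 ends, so nothing later overlaps RM4 either.
RM6 starts after RM5 ends, so nothing later overlaps RM5 either.
RM7 starts after RM6 ends.

no conflicts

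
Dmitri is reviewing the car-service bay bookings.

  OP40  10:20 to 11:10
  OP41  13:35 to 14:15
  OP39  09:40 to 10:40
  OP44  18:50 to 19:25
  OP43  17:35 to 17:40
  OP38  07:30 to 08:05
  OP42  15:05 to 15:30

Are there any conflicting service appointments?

Sorted by start: OP38, OP39, OP40, OP41, OP42, OP43, OP44.
OP39 starts after OP38 ends; OP38 is clear from here.
OP40 starts before OP39 ends → OP39 and OP40 overlap.
That's a conflict, so the schedule is not conflict-free.

Yes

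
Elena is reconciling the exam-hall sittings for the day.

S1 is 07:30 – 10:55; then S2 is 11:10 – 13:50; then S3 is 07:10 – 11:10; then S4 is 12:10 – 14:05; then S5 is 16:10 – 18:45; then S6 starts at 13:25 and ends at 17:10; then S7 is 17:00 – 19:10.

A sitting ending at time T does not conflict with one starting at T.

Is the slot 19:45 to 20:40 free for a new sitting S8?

Yes — the slot is free

S3: ends 11:10 at or before S8 starts 19:45 → clear.
S1: ends 10:55 at or before S8 starts 19:45 → clear.
S2: ends 13:50 at or before S8 starts 19:45 → clear.
S4: ends 14:05 at or before S8 starts 19:45 → clear.
S6: ends 17:10 at or before S8 starts 19:45 → clear.
S5: ends 18:45 at or before S8 starts 19:45 → clear.
S7: ends 19:10 at or before S8 starts 19:45 → clear.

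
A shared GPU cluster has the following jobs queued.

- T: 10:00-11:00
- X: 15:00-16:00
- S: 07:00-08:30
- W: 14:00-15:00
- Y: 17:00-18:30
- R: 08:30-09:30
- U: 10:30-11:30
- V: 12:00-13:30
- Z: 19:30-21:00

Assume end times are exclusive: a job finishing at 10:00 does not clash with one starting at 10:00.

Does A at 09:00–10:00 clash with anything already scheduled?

Yes — it overlaps R

S: ends 08:30 at or before A starts 09:00 → clear.
R: starts 08:30 before A ends 10:00, and ends 09:30 after A starts 09:00 → overlap.
T: starts 10:00 at or after A ends 10:00 → clear.
U: starts 10:30 at or after A ends 10:00 → clear.
V: starts 12:00 at or after A ends 10:00 → clear.
W: starts 14:00 at or after A ends 10:00 → clear.
X: starts 15:00 at or after A ends 10:00 → clear.
Y: starts 17:00 at or after A ends 10:00 → clear.
Z: starts 19:30 at or after A ends 10:00 → clear.
A overlaps R.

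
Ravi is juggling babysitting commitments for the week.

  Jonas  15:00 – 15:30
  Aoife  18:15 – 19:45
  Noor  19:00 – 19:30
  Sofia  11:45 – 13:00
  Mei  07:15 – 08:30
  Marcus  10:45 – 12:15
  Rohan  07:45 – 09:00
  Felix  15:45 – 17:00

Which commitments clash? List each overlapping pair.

Two intervals overlap when each starts before the other ends.
Sorted by start: Mei, Rohan, Marcus, Sofia, Jonas, Felix, Aoife, Noor.
Rohan starts before Mei ends → Mei and Rohan overlap.
Marcus starts after Mei ends, so Mei has no further overlaps.
Marcus starts after Rohan ends, so Rohan has no further overlaps.
Sofia starts before Marcus ends → Marcus and Sofia overlap.
Jonas starts after Marcus ends, so Marcus has no further overlaps.
Jonas starts after Sofia ends, so Sofia has no further overlaps.
Felix starts after Jonas ends, so Jonas has no further overlaps.
Aoife starts after Felix ends, so Felix has no further overlaps.
Noor starts before Aoife ends → Aoife and Noor overlap.

Aoife & Noor, Marcus & Sofia, Mei & Rohan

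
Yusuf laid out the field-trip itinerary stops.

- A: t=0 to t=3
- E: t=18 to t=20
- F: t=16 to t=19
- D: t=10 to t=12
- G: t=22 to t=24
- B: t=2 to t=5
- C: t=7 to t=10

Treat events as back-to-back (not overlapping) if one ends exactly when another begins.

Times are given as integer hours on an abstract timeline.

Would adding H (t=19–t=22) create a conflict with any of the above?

A: ends t=3 at or before H starts t=19 → clear.
B: ends t=5 at or before H starts t=19 → clear.
C: ends t=10 at or before H starts t=19 → clear.
D: ends t=12 at or before H starts t=19 → clear.
F: ends t=19 at or before H starts t=19 → clear.
E: starts t=18 before H ends t=22, and ends t=20 after H starts t=19 → overlap.
G: starts t=22 at or after H ends t=22 → clear.
H overlaps E.

Yes — it overlaps E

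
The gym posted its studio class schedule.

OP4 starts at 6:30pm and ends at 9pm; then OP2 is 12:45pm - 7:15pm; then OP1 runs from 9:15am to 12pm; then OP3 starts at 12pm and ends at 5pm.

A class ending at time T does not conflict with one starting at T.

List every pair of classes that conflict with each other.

Two intervals overlap when each starts before the other ends.
Sorted by start: OP1, OP3, OP2, OP4.
OP3 starts exactly when OP1 ends (back-to-back, no overlap); OP1 is clear from here.
OP2 starts before OP3 ends → OP3 and OP2 overlap.
OP4 starts after OP3 ends.
OP4 starts before OP2 ends → OP2 and OP4 overlap.

OP2 & OP3, OP2 & OP4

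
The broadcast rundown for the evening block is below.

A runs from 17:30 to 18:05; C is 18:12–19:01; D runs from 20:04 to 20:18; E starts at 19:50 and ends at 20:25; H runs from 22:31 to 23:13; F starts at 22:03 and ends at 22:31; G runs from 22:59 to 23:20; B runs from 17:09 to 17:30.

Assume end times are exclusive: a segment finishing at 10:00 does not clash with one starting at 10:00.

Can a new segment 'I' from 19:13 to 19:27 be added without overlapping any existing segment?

B: ends 17:30 at or before I starts 19:13 → clear.
A: ends 18:05 at or before I starts 19:13 → clear.
C: ends 19:01 at or before I starts 19:13 → clear.
E: starts 19:50 at or after I ends 19:27 → clear.
D: starts 20:04 at or after I ends 19:27 → clear.
F: starts 22:03 at or after I ends 19:27 → clear.
H: starts 22:31 at or after I ends 19:27 → clear.
G: starts 22:59 at or after I ends 19:27 → clear.

Yes — the slot is free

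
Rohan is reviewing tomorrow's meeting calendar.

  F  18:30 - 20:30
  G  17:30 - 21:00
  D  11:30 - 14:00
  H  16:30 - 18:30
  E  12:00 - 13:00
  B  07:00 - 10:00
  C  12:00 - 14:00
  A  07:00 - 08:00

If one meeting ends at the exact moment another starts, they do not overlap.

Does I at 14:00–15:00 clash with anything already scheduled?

No — it doesn't clash with anything

A: ends 08:00 at or before I starts 14:00 → clear.
B: ends 10:00 at or before I starts 14:00 → clear.
D: ends 14:00 at or before I starts 14:00 → clear.
C: ends 14:00 at or before I starts 14:00 → clear.
E: ends 13:00 at or before I starts 14:00 → clear.
H: starts 16:30 at or after I ends 15:00 → clear.
G: starts 17:30 at or after I ends 15:00 → clear.
F: starts 18:30 at or after I ends 15:00 → clear.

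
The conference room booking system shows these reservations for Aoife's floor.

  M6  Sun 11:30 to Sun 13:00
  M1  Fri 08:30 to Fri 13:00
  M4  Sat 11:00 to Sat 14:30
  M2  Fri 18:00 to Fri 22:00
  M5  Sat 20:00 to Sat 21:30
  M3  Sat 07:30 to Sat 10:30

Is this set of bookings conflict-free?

Yes

Sorted by start: M1, M2, M3, M4, M5, M6.
M2 starts after M1 ends, so M1 has no further overlaps.
M3 starts after M2 ends, so M2 has no further overlaps.
M4 starts after M3 ends, so M3 has no further overlaps.
M5 starts after M4 ends, so M4 has no further overlaps.
M6 starts after M5 ends.
Every pair is clear; the schedule has no overlaps.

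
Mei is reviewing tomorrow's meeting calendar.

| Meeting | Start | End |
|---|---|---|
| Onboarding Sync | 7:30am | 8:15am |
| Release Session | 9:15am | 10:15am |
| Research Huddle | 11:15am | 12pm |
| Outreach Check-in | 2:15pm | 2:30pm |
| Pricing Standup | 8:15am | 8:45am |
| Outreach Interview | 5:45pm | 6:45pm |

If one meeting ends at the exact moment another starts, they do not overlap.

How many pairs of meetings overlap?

Sorted by start: Onboarding Sync, Pricing Standup, Release Session, Research Huddle, Outreach Check-in, Outreach Interview.
Pricing Standup starts exactly when Onboarding Sync ends (back-to-back, no overlap), so Onboarding Sync has no further overlaps.
Release Session starts after Pricing Standup ends, so Pricing Standup has no further overlaps.
Research Huddle starts after Release Session ends, so Release Session has no further overlaps.
Outreach Check-in starts after Research Huddle ends, so Research Huddle has no further overlaps.
Outreach Interview starts after Outreach Check-in ends.
No pair overlaps.

0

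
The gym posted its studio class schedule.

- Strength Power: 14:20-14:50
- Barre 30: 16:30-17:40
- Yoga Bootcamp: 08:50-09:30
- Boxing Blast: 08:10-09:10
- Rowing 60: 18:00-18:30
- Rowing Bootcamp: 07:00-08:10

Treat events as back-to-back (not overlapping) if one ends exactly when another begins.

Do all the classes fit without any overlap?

No

Sorted by start: Rowing Bootcamp, Boxing Blast, Yoga Bootcamp, Strength Power, Barre 30, Rowing 60.
Boxing Blast starts exactly when Rowing Bootcamp ends (back-to-back, no overlap), so nothing later overlaps Rowing Bootcamp either.
Yoga Bootcamp starts before Boxing Blast ends → Boxing Blast and Yoga Bootcamp overlap.
That's a conflict, so the schedule is not conflict-free.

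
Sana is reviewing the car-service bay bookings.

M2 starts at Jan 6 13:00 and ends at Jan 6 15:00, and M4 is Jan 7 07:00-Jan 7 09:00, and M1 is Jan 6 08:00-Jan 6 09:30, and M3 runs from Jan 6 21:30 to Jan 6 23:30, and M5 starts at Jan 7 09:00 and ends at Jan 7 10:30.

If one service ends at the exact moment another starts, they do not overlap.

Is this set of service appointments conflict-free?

Yes

Sorted by start: M1, M2, M3, M4, M5.
M2 starts after M1 ends — done with M1.
M3 starts after M2 ends — done with M2.
M4 starts after M3 ends — done with M3.
M5 starts exactly when M4 ends (back-to-back, no overlap).
Every pair is clear; the schedule has no overlaps.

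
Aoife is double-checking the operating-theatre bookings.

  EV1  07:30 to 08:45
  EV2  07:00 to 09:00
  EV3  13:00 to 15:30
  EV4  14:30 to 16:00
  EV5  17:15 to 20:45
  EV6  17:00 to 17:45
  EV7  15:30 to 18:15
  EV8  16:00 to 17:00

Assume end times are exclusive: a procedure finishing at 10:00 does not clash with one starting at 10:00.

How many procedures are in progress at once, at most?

3

Sweep the timeline, counting +1 at each start and −1 at each end (ends before starts at a tie):
07:00 start EV2 → 1
07:30 start EV1 → 2
08:45 end EV1 → 1
09:00 end EV2 → 0
13:00 start EV3 → 1
14:30 start EV4 → 2
15:30 end EV3 → 1
15:30 start EV7 → 2
16:00 end EV4 → 1
16:00 start EV8 → 2
17:00 end EV8 → 1
17:00 start EV6 → 2
17:15 start EV5 → 3
17:45 end EV6 → 2
18:15 end EV7 → 1
20:45 end EV5 → 0
Peak is 3, at 17:15 (EV5, EV6, EV7).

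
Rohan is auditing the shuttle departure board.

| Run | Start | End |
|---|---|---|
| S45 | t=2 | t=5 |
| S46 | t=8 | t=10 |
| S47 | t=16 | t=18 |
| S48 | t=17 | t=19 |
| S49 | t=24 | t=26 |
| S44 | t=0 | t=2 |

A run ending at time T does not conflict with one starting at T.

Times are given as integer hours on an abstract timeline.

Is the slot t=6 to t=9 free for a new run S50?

S44: ends t=2 at or before S50 starts t=6 → clear.
S45: ends t=5 at or before S50 starts t=6 → clear.
S46: starts t=8 before S50 ends t=9, and ends t=10 after S50 starts t=6 → overlap.
S47: starts t=16 at or after S50 ends t=9 → clear.
S48: starts t=17 at or after S50 ends t=9 → clear.
S49: starts t=24 at or after S50 ends t=9 → clear.
S50 overlaps S46.

No — it overlaps S46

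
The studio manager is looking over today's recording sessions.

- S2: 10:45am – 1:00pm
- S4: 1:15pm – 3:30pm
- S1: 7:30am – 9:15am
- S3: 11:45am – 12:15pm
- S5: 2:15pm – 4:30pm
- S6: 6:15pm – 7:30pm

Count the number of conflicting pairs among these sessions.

2

Check each pair: they overlap iff neither finishes before the other starts.
Sorted by start: S1, S2, S3, S4, S5, S6.
S2 starts after S1 ends, so nothing later overlaps S1 either.
S3 starts before S2 ends → S2 and S3 overlap.
S4 starts after S2 ends, so nothing later overlaps S2 either.
S4 starts after S3 ends, so nothing later overlaps S3 either.
S5 starts before S4 ends → S4 and S5 overlap.
S6 starts after S4 ends.
S6 starts after S5 ends.
Overlapping pairs: S2 & S3, S4 & S5 — 2 in total.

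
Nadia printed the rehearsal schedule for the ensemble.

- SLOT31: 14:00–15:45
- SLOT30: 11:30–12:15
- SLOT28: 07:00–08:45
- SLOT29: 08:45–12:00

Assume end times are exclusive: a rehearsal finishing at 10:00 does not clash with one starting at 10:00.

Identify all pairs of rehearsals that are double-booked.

SLOT29 & SLOT30

Two intervals overlap when each starts before the other ends.
Sorted by start: SLOT28, SLOT29, SLOT30, SLOT31.
SLOT29 starts exactly when SLOT28 ends (back-to-back, no overlap) — done with SLOT28.
SLOT30 starts before SLOT29 ends → SLOT29 and SLOT30 overlap.
SLOT31 starts after SLOT29 ends.
SLOT31 starts after SLOT30 ends.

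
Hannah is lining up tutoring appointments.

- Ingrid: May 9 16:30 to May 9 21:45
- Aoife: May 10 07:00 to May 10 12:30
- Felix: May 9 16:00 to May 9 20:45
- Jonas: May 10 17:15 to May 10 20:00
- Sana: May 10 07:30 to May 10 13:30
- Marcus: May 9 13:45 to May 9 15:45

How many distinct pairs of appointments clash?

Sorted by start: Marcus, Felix, Ingrid, Aoife, Sana, Jonas.
Felix starts after Marcus ends, so nothing later overlaps Marcus either.
Ingrid starts before Felix ends → Felix and Ingrid overlap.
Aoife starts after Felix ends, so nothing later overlaps Felix either.
Aoife starts after Ingrid ends, so nothing later overlaps Ingrid either.
Sana starts before Aoife ends → Aoife and Sana overlap.
Jonas starts after Aoife ends.
Jonas starts after Sana ends.
Overlapping pairs: Aoife & Sana, Felix & Ingrid — 2 in total.

2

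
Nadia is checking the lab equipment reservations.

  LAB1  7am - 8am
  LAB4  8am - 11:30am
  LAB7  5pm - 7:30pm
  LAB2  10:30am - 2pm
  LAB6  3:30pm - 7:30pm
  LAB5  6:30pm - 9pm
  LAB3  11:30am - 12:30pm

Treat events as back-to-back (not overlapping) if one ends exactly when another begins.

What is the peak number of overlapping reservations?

3

Sweep the timeline, counting +1 at each start and −1 at each end (ends before starts at a tie):
7am start LAB1 → 1
8am end LAB1 → 0
8am start LAB4 → 1
10:30am start LAB2 → 2
11:30am end LAB4 → 1
11:30am start LAB3 → 2
12:30pm end LAB3 → 1
2pm end LAB2 → 0
3:30pm start LAB6 → 1
5pm start LAB7 → 2
6:30pm start LAB5 → 3
7:30pm end LAB6 → 2
7:30pm end LAB7 → 1
9pm end LAB5 → 0
Peak is 3, at 6:30pm (LAB5, LAB6, LAB7).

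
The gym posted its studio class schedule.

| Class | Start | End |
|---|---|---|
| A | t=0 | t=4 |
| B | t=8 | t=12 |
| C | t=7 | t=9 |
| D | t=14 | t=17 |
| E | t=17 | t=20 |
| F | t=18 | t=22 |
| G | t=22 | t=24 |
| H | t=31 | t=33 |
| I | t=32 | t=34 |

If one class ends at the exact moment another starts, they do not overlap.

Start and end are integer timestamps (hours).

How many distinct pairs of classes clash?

3

Sorted by start: A, C, B, D, E, F, G, H, I.
C starts after A ends, so A has no further overlaps.
B starts before C ends → C and B overlap.
D starts after C ends, so C has no further overlaps.
D starts after B ends, so B has no further overlaps.
E starts exactly when D ends (back-to-back, no overlap), so D has no further overlaps.
F starts before E ends → E and F overlap.
G starts after E ends, so E has no further overlaps.
G starts exactly when F ends (back-to-back, no overlap), so F has no further overlaps.
H starts after G ends, so G has no further overlaps.
I starts before H ends → H and I overlap.
Overlapping pairs: B & C, E & F, H & I — 3 in total.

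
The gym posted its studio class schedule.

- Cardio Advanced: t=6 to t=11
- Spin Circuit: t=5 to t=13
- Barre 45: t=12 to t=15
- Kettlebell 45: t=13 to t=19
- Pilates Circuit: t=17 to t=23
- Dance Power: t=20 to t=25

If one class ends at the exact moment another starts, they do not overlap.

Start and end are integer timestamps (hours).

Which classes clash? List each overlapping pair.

Barre 45 & Kettlebell 45, Barre 45 & Spin Circuit, Cardio Advanced & Spin Circuit, Dance Power & Pilates Circuit, Kettlebell 45 & Pilates Circuit

Sorted by start: Spin Circuit, Cardio Advanced, Barre 45, Kettlebell 45, Pilates Circuit, Dance Power.
Cardio Advanced starts before Spin Circuit ends → Spin Circuit and Cardio Advanced overlap.
Barre 45 starts before Spin Circuit ends → Spin Circuit and Barre 45 overlap.
Kettlebell 45 starts exactly when Spin Circuit ends (back-to-back, no overlap), so Spin Circuit has no further overlaps.
Barre 45 starts after Cardio Advanced ends, so Cardio Advanced has no further overlaps.
Kettlebell 45 starts before Barre 45 ends → Barre 45 and Kettlebell 45 overlap.
Pilates Circuit starts after Barre 45 ends, so Barre 45 has no further overlaps.
Pilates Circuit starts before Kettlebell 45 ends → Kettlebell 45 and Pilates Circuit overlap.
Dance Power starts after Kettlebell 45 ends.
Dance Power starts before Pilates Circuit ends → Pilates Circuit and Dance Power overlap.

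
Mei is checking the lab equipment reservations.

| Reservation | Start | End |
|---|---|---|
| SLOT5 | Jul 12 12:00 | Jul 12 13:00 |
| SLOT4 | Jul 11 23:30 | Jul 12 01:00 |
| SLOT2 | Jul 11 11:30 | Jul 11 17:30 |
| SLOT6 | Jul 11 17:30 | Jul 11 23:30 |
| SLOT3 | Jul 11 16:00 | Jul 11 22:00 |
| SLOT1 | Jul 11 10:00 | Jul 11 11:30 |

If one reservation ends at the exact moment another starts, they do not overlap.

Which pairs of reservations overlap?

Sorted by start: SLOT1, SLOT2, SLOT3, SLOT6, SLOT4, SLOT5.
SLOT2 starts exactly when SLOT1 ends (back-to-back, no overlap) — done with SLOT1.
SLOT3 starts before SLOT2 ends → SLOT2 and SLOT3 overlap.
SLOT6 starts exactly when SLOT2 ends (back-to-back, no overlap) — done with SLOT2.
SLOT6 starts before SLOT3 ends → SLOT3 and SLOT6 overlap.
SLOT4 starts after SLOT3 ends — done with SLOT3.
SLOT4 starts exactly when SLOT6 ends (back-to-back, no overlap) — done with SLOT6.
SLOT5 starts after SLOT4 ends.

SLOT2 & SLOT3, SLOT3 & SLOT6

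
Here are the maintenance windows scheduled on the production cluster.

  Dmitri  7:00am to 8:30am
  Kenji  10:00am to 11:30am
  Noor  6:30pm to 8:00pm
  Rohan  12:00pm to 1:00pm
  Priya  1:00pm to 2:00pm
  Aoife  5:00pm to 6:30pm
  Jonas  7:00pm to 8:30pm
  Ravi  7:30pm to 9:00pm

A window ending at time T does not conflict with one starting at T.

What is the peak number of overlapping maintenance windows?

3

Sort all start/end points and keep a running count:
7:00am start Dmitri → 1
8:30am end Dmitri → 0
10:00am start Kenji → 1
11:30am end Kenji → 0
12:00pm start Rohan → 1
1:00pm end Rohan → 0
1:00pm start Priya → 1
2:00pm end Priya → 0
5:00pm start Aoife → 1
6:30pm end Aoife → 0
6:30pm start Noor → 1
7:00pm start Jonas → 2
7:30pm start Ravi → 3
8:00pm end Noor → 2
8:30pm end Jonas → 1
9:00pm end Ravi → 0
Peak is 3, at 7:30pm (Jonas, Noor, Ravi).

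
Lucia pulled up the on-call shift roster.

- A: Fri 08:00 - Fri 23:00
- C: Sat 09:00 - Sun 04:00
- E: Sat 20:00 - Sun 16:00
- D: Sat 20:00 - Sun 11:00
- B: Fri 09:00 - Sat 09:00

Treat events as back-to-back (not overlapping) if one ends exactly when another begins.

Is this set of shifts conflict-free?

Sorted by start: A, B, C, D, E.
B starts before A ends → A and B overlap.
That's a conflict, so the schedule is not conflict-free.

No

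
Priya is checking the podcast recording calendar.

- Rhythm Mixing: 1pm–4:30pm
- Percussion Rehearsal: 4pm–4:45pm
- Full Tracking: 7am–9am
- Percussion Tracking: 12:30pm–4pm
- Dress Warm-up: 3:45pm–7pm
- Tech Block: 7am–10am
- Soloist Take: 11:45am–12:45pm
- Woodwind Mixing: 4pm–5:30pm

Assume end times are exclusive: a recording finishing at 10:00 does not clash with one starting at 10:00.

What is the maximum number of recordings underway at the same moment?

4

Sort all start/end points and keep a running count:
7am start Full Tracking → 1
7am start Tech Block → 2
9am end Full Tracking → 1
10am end Tech Block → 0
11:45am start Soloist Take → 1
12:30pm start Percussion Tracking → 2
12:45pm end Soloist Take → 1
1pm start Rhythm Mixing → 2
3:45pm start Dress Warm-up → 3
4pm end Percussion Tracking → 2
4pm start Percussion Rehearsal → 3
4pm start Woodwind Mixing → 4
4:30pm end Rhythm Mixing → 3
4:45pm end Percussion Rehearsal → 2
5:30pm end Woodwind Mixing → 1
7pm end Dress Warm-up → 0
Peak is 4, at 4pm (Dress Warm-up, Percussion Rehearsal, Rhythm Mixing, Woodwind Mixing).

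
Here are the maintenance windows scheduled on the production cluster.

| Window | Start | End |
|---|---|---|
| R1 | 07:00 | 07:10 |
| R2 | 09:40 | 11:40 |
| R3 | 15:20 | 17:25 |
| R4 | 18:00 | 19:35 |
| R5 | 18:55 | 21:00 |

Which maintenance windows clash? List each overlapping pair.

Sorted by start: R1, R2, R3, R4, R5.
R2 starts after R1 ends, so nothing later overlaps R1 either.
R3 starts after R2 ends, so nothing later overlaps R2 either.
R4 starts after R3 ends, so nothing later overlaps R3 either.
R5 starts before R4 ends → R4 and R5 overlap.

R4 & R5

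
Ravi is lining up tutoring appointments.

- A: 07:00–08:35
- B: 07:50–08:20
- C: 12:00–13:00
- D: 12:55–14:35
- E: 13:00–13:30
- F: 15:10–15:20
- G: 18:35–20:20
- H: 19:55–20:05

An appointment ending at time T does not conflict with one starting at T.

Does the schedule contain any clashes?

Sorted by start: A, B, C, D, E, F, G, H.
B starts before A ends → A and B overlap.
That's a conflict, so the schedule is not conflict-free.

Yes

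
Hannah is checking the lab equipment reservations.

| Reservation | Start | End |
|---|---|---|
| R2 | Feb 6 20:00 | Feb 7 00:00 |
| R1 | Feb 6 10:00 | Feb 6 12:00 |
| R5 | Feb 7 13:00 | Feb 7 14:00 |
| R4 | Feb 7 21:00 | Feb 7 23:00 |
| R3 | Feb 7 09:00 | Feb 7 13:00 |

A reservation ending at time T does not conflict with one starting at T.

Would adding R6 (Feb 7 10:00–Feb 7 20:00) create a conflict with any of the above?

Yes — it overlaps R3, R5

R1: ends Feb 6 12:00 at or before R6 starts Feb 7 10:00 → clear.
R2: ends Feb 7 00:00 at or before R6 starts Feb 7 10:00 → clear.
R3: starts Feb 7 09:00 before R6 ends Feb 7 20:00, and ends Feb 7 13:00 after R6 starts Feb 7 10:00 → overlap.
R5: starts Feb 7 13:00 before R6 ends Feb 7 20:00, and ends Feb 7 14:00 after R6 starts Feb 7 10:00 → overlap.
R4: starts Feb 7 21:00 at or after R6 ends Feb 7 20:00 → clear.
R6 overlaps R3, R5.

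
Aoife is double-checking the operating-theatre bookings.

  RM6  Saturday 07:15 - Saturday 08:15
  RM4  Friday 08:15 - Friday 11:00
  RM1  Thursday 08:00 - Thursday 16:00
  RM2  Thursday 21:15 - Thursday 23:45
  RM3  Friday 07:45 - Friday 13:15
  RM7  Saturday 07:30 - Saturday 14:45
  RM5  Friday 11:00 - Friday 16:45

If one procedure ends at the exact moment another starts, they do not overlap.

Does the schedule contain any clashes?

Yes

Sorted by start: RM1, RM2, RM3, RM4, RM5, RM6, RM7.
RM2 starts after RM1 ends, so nothing later overlaps RM1 either.
RM3 starts after RM2 ends, so nothing later overlaps RM2 either.
RM4 starts before RM3 ends → RM3 and RM4 overlap.
That's a conflict, so the schedule is not conflict-free.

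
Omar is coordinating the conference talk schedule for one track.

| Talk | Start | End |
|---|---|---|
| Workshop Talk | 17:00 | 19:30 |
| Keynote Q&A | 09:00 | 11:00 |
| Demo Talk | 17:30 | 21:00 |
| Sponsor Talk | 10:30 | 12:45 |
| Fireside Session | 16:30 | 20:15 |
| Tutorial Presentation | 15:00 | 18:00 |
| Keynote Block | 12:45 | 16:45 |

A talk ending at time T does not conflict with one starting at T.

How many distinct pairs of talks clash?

9

Check each pair: they overlap iff neither finishes before the other starts.
Sorted by start: Keynote Q&A, Sponsor Talk, Keynote Block, Tutorial Presentation, Fireside Session, Workshop Talk, Demo Talk.
Sponsor Talk starts before Keynote Q&A ends → Keynote Q&A and Sponsor Talk overlap.
Keynote Block starts after Keynote Q&A ends; Keynote Q&A is clear from here.
Keynote Block starts exactly when Sponsor Talk ends (back-to-back, no overlap); Sponsor Talk is clear from here.
Tutorial Presentation starts before Keynote Block ends → Keynote Block and Tutorial Presentation overlap.
Fireside Session starts before Keynote Block ends → Keynote Block and Fireside Session overlap.
Workshop Talk starts after Keynote Block ends; Keynote Block is clear from here.
Fireside Session starts before Tutorial Presentation ends → Tutorial Presentation and Fireside Session overlap.
Workshop Talk starts before Tutorial Presentation ends → Tutorial Presentation and Workshop Talk overlap.
Demo Talk starts before Tutorial Presentation ends → Tutorial Presentation and Demo Talk overlap.
Workshop Talk starts before Fireside Session ends → Fireside Session and Workshop Talk overlap.
Demo Talk starts before Fireside Session ends → Fireside Session and Demo Talk overlap.
Demo Talk starts before Workshop Talk ends → Workshop Talk and Demo Talk overlap.
Overlapping pairs: Demo Talk & Fireside Session, Demo Talk & Tutorial Presentation, Demo Talk & Workshop Talk, Fireside Session & Keynote Block, Fireside Session & Tutorial Presentation, Fireside Session & Workshop Talk, Keynote Block & Tutorial Presentation, Keynote Q&A & Sponsor Talk, Tutorial Presentation & Workshop Talk — 9 in total.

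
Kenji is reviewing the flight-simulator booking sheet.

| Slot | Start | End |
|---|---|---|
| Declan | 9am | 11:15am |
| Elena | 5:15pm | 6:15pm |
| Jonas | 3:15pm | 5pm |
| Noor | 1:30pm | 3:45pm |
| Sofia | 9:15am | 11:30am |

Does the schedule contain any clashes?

Sorted by start: Declan, Sofia, Noor, Jonas, Elena.
Sofia starts before Declan ends → Declan and Sofia overlap.
That's a conflict, so the schedule is not conflict-free.

Yes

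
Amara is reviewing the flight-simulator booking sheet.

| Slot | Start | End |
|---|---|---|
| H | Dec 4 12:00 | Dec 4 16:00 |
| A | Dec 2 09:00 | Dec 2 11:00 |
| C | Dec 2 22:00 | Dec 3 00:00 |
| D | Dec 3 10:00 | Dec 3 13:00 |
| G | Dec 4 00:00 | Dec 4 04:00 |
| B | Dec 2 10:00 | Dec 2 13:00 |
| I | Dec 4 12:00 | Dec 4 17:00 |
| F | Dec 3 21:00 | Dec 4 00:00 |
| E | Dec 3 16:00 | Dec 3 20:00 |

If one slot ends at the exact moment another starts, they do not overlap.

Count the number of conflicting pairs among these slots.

Sorted by start: A, B, C, D, E, F, G, H, I.
B starts before A ends → A and B overlap.
C starts after A ends; A is clear from here.
C starts after B ends; B is clear from here.
D starts after C ends; C is clear from here.
E starts after D ends; D is clear from here.
F starts after E ends; E is clear from here.
G starts exactly when F ends (back-to-back, no overlap); F is clear from here.
H starts after G ends; G is clear from here.
I starts before H ends → H and I overlap.
Overlapping pairs: A & B, H & I — 2 in total.

2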